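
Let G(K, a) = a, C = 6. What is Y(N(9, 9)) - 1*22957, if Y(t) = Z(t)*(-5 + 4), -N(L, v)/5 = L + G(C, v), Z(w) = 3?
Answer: -22960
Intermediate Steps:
N(L, v) = -5*L - 5*v (N(L, v) = -5*(L + v) = -5*L - 5*v)
Y(t) = -3 (Y(t) = 3*(-5 + 4) = 3*(-1) = -3)
Y(N(9, 9)) - 1*22957 = -3 - 1*22957 = -3 - 22957 = -22960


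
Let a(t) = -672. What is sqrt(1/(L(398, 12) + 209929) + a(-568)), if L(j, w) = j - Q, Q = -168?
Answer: I*sqrt(29775073246305)/210495 ≈ 25.923*I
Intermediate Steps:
L(j, w) = 168 + j (L(j, w) = j - 1*(-168) = j + 168 = 168 + j)
sqrt(1/(L(398, 12) + 209929) + a(-568)) = sqrt(1/((168 + 398) + 209929) - 672) = sqrt(1/(566 + 209929) - 672) = sqrt(1/210495 - 672) = sqrt(-141452639/210495) = I*sqrt(29775073246305)/210495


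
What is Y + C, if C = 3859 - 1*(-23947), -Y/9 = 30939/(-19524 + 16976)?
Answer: 71128139/2548 ≈ 27915.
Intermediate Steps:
Y = 278451/2548 (Y = -278451/(-19524 + 16976) = -278451/(-2548) = -278451*(-1)/2548 = -9*(-30939/2548) = 278451/2548 ≈ 109.28)
C = 27806 (C = 3859 + 23947 = 27806)
Y + C = 278451/2548 + 27806 = 71128139/2548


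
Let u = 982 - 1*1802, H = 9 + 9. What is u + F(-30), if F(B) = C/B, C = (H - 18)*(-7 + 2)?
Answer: -820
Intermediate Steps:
H = 18
C = 0 (C = (18 - 18)*(-7 + 2) = 0*(-5) = 0)
u = -820 (u = 982 - 1802 = -820)
F(B) = 0 (F(B) = 0/B = 0)
u + F(-30) = -820 + 0 = -820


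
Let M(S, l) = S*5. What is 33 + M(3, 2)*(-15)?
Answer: -192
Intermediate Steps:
M(S, l) = 5*S
33 + M(3, 2)*(-15) = 33 + (5*3)*(-15) = 33 + 15*(-15) = 33 - 225 = -192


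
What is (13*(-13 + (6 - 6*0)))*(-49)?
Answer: 4459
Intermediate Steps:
(13*(-13 + (6 - 6*0)))*(-49) = (13*(-13 + (6 - 1*0)))*(-49) = (13*(-13 + (6 + 0)))*(-49) = (13*(-13 + 6))*(-49) = (13*(-7))*(-49) = -91*(-49) = 4459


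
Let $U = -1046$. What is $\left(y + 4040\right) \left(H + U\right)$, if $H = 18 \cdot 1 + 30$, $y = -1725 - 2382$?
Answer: $66866$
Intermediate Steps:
$y = -4107$
$H = 48$ ($H = 18 + 30 = 48$)
$\left(y + 4040\right) \left(H + U\right) = \left(-4107 + 4040\right) \left(48 - 1046\right) = \left(-67\right) \left(-998\right) = 66866$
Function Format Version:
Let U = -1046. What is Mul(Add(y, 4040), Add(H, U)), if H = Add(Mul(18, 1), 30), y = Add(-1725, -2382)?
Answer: 66866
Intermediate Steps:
y = -4107
H = 48 (H = Add(18, 30) = 48)
Mul(Add(y, 4040), Add(H, U)) = Mul(Add(-4107, 4040), Add(48, -1046)) = Mul(-67, -998) = 66866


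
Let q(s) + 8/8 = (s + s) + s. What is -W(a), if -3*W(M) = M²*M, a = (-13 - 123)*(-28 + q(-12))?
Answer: 690807104000/3 ≈ 2.3027e+11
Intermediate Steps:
q(s) = -1 + 3*s (q(s) = -1 + ((s + s) + s) = -1 + (2*s + s) = -1 + 3*s)
a = 8840 (a = (-13 - 123)*(-28 + (-1 + 3*(-12))) = -136*(-28 + (-1 - 36)) = -136*(-28 - 37) = -136*(-65) = 8840)
W(M) = -M³/3 (W(M) = -M²*M/3 = -M³/3)
-W(a) = -(-1)*8840³/3 = -(-1)*690807104000/3 = -1*(-690807104000/3) = 690807104000/3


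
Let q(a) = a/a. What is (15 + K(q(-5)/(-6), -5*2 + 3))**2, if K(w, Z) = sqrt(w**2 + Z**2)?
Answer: (90 + sqrt(1765))**2/36 ≈ 484.09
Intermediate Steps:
q(a) = 1
K(w, Z) = sqrt(Z**2 + w**2)
(15 + K(q(-5)/(-6), -5*2 + 3))**2 = (15 + sqrt((-5*2 + 3)**2 + (1/(-6))**2))**2 = (15 + sqrt((-10 + 3)**2 + (1*(-1/6))**2))**2 = (15 + sqrt((-7)**2 + (-1/6)**2))**2 = (15 + sqrt(49 + 1/36))**2 = (15 + sqrt(1765/36))**2 = (15 + sqrt(1765)/6)**2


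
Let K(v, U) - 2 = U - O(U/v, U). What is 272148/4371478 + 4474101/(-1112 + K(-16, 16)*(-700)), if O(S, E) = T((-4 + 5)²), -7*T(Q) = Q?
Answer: -3259112530517/10063142356 ≈ -323.87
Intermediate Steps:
T(Q) = -Q/7
O(S, E) = -⅐ (O(S, E) = -(-4 + 5)²/7 = -⅐*1² = -⅐*1 = -⅐)
K(v, U) = 15/7 + U (K(v, U) = 2 + (U - 1*(-⅐)) = 2 + (U + ⅐) = 2 + (⅐ + U) = 15/7 + U)
272148/4371478 + 4474101/(-1112 + K(-16, 16)*(-700)) = 272148/4371478 + 4474101/(-1112 + (15/7 + 16)*(-700)) = 272148*(1/4371478) + 4474101/(-1112 + (127/7)*(-700)) = 136074/2185739 + 4474101/(-1112 - 12700) = 136074/2185739 + 4474101/(-13812) = 136074/2185739 + 4474101*(-1/13812) = 136074/2185739 - 1491367/4604 = -3259112530517/10063142356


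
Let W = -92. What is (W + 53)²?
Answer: 1521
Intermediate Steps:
(W + 53)² = (-92 + 53)² = (-39)² = 1521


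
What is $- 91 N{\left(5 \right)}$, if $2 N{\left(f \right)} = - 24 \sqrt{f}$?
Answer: $1092 \sqrt{5} \approx 2441.8$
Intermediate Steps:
$N{\left(f \right)} = - 12 \sqrt{f}$ ($N{\left(f \right)} = \frac{\left(-24\right) \sqrt{f}}{2} = - 12 \sqrt{f}$)
$- 91 N{\left(5 \right)} = - 91 \left(- 12 \sqrt{5}\right) = 1092 \sqrt{5}$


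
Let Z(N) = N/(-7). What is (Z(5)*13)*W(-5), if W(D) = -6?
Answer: 390/7 ≈ 55.714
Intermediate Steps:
Z(N) = -N/7 (Z(N) = N*(-⅐) = -N/7)
(Z(5)*13)*W(-5) = (-⅐*5*13)*(-6) = -5/7*13*(-6) = -65/7*(-6) = 390/7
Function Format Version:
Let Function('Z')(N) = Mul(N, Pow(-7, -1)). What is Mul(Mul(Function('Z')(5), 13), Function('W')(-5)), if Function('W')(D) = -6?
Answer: Rational(390, 7) ≈ 55.714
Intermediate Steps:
Function('Z')(N) = Mul(Rational(-1, 7), N) (Function('Z')(N) = Mul(N, Rational(-1, 7)) = Mul(Rational(-1, 7), N))
Mul(Mul(Function('Z')(5), 13), Function('W')(-5)) = Mul(Mul(Mul(Rational(-1, 7), 5), 13), -6) = Mul(Mul(Rational(-5, 7), 13), -6) = Mul(Rational(-65, 7), -6) = Rational(390, 7)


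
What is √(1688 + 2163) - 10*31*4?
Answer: -1240 + √3851 ≈ -1177.9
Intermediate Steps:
√(1688 + 2163) - 10*31*4 = √3851 - 10*124 = √3851 - 1*1240 = √3851 - 1240 = -1240 + √3851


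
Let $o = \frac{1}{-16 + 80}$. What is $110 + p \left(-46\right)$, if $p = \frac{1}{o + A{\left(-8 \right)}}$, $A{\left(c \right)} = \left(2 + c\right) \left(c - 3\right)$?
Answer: $\frac{461806}{4225} \approx 109.3$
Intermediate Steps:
$o = \frac{1}{64} \approx 0.015625$
$A{\left(c \right)} = \left(-3 + c\right) \left(2 + c\right)$ ($A{\left(c \right)} = \left(2 + c\right) \left(-3 + c\right) = \left(-3 + c\right) \left(2 + c\right)$)
$p = \frac{64}{4225}$ ($p = \frac{1}{\frac{1}{64} - \left(-2 - 64\right)} = \frac{1}{\frac{1}{64} + \left(-6 + 64 + 8\right)} = \frac{1}{\frac{1}{64} + 66} = \frac{1}{\frac{4225}{64}} = \frac{64}{4225} \approx 0.015148$)
$110 + p \left(-46\right) = 110 + \frac{64}{4225} \left(-46\right) = 110 - \frac{2944}{4225} = \frac{461806}{4225}$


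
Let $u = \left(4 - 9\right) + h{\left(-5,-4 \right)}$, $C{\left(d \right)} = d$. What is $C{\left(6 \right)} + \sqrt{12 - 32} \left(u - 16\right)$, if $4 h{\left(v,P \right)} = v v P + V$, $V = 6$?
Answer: $6 - 89 i \sqrt{5} \approx 6.0 - 199.01 i$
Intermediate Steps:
$h{\left(v,P \right)} = \frac{3}{2} + \frac{P v^{2}}{4}$ ($h{\left(v,P \right)} = \frac{v v P + 6}{4} = \frac{v^{2} P + 6}{4} = \frac{P v^{2} + 6}{4} = \frac{6 + P v^{2}}{4} = \frac{3}{2} + \frac{P v^{2}}{4}$)
$u = - \frac{57}{2}$ ($u = \left(4 - 9\right) + \left(\frac{3}{2} + \frac{1}{4} \left(-4\right) \left(-5\right)^{2}\right) = -5 + \left(\frac{3}{2} + \frac{1}{4} \left(-4\right) 25\right) = -5 + \left(\frac{3}{2} - 25\right) = -5 - \frac{47}{2} = - \frac{57}{2} \approx -28.5$)
$C{\left(6 \right)} + \sqrt{12 - 32} \left(u - 16\right) = 6 + \sqrt{12 - 32} \left(- \frac{57}{2} - 16\right) = 6 + \sqrt{-20} \left(- \frac{89}{2}\right) = 6 + 2 i \sqrt{5} \left(- \frac{89}{2}\right) = 6 - 89 i \sqrt{5}$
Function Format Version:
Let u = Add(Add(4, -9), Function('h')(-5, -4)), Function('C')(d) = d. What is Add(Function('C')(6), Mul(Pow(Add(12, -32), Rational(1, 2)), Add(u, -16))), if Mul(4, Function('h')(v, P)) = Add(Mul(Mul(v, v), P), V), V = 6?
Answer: Add(6, Mul(-89, I, Pow(5, Rational(1, 2)))) ≈ Add(6.0000, Mul(-199.01, I))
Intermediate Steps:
Function('h')(v, P) = Add(Rational(3, 2), Mul(Rational(1, 4), P, Pow(v, 2))) (Function('h')(v, P) = Mul(Rational(1, 4), Add(Mul(Mul(v, v), P), 6)) = Mul(Rational(1, 4), Add(Mul(Pow(v, 2), P), 6)) = Mul(Rational(1, 4), Add(Mul(P, Pow(v, 2)), 6)) = Mul(Rational(1, 4), Add(6, Mul(P, Pow(v, 2)))) = Add(Rational(3, 2), Mul(Rational(1, 4), P, Pow(v, 2))))
u = Rational(-57, 2) (u = Add(Add(4, -9), Add(Rational(3, 2), Mul(Rational(1, 4), -4, Pow(-5, 2)))) = Add(-5, Add(Rational(3, 2), Mul(Rational(1, 4), -4, 25))) = Add(-5, Add(Rational(3, 2), -25)) = Add(-5, Rational(-47, 2)) = Rational(-57, 2) ≈ -28.500)
Add(Function('C')(6), Mul(Pow(Add(12, -32), Rational(1, 2)), Add(u, -16))) = Add(6, Mul(Pow(Add(12, -32), Rational(1, 2)), Add(Rational(-57, 2), -16))) = Add(6, Mul(Pow(-20, Rational(1, 2)), Rational(-89, 2))) = Add(6, Mul(Mul(2, I, Pow(5, Rational(1, 2))), Rational(-89, 2))) = Add(6, Mul(-89, I, Pow(5, Rational(1, 2))))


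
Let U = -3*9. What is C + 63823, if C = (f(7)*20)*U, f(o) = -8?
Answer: 68143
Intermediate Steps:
U = -27
C = 4320 (C = -8*20*(-27) = -160*(-27) = 4320)
C + 63823 = 4320 + 63823 = 68143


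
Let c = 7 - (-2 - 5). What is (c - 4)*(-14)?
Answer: -140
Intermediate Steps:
c = 14 (c = 7 - 1*(-7) = 7 + 7 = 14)
(c - 4)*(-14) = (14 - 4)*(-14) = 10*(-14) = -140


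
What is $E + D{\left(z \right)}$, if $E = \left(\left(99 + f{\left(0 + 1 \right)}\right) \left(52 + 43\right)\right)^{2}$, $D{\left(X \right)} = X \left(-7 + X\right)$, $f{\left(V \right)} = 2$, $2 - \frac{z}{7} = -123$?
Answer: $92823525$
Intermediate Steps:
$z = 875$ ($z = 14 - -861 = 14 + 861 = 875$)
$E = 92064025$ ($E = \left(\left(99 + 2\right) \left(52 + 43\right)\right)^{2} = \left(101 \cdot 95\right)^{2} = 9595^{2} = 92064025$)
$E + D{\left(z \right)} = 92064025 + 875 \left(-7 + 875\right) = 92064025 + 875 \cdot 868 = 92064025 + 759500 = 92823525$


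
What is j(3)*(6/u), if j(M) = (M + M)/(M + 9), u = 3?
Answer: 1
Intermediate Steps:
j(M) = 2*M/(9 + M) (j(M) = (2*M)/(9 + M) = 2*M/(9 + M))
j(3)*(6/u) = (2*3/(9 + 3))*(6/3) = (2*3/12)*(6*(⅓)) = (2*3*(1/12))*2 = (½)*2 = 1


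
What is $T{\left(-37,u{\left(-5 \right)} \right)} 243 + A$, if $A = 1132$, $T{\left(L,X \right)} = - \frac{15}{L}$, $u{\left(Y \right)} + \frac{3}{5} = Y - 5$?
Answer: $\frac{45529}{37} \approx 1230.5$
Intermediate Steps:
$u{\left(Y \right)} = - \frac{28}{5} + Y$ ($u{\left(Y \right)} = - \frac{3}{5} + \left(Y - 5\right) = - \frac{3}{5} + \left(-5 + Y\right) = - \frac{28}{5} + Y$)
$T{\left(-37,u{\left(-5 \right)} \right)} 243 + A = - \frac{15}{-37} \cdot 243 + 1132 = \left(-15\right) \left(- \frac{1}{37}\right) 243 + 1132 = \frac{15}{37} \cdot 243 + 1132 = \frac{3645}{37} + 1132 = \frac{45529}{37}$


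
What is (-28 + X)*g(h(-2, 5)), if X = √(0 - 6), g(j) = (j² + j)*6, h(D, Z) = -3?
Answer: -1008 + 36*I*√6 ≈ -1008.0 + 88.182*I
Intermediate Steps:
g(j) = 6*j + 6*j² (g(j) = (j + j²)*6 = 6*j + 6*j²)
X = I*√6 (X = √(-6) = I*√6 ≈ 2.4495*I)
(-28 + X)*g(h(-2, 5)) = (-28 + I*√6)*(6*(-3)*(1 - 3)) = (-28 + I*√6)*(6*(-3)*(-2)) = (-28 + I*√6)*36 = -1008 + 36*I*√6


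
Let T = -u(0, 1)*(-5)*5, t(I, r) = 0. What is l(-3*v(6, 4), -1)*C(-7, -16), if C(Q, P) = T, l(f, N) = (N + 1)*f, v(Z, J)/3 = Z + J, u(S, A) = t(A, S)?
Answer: 0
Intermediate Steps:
u(S, A) = 0
T = 0 (T = -0*(-5)*5 = -0*5 = -1*0 = 0)
v(Z, J) = 3*J + 3*Z (v(Z, J) = 3*(Z + J) = 3*(J + Z) = 3*J + 3*Z)
l(f, N) = f*(1 + N) (l(f, N) = (1 + N)*f = f*(1 + N))
C(Q, P) = 0
l(-3*v(6, 4), -1)*C(-7, -16) = ((-3*(3*4 + 3*6))*(1 - 1))*0 = (-3*(12 + 18)*0)*0 = (-3*30*0)*0 = -90*0*0 = 0*0 = 0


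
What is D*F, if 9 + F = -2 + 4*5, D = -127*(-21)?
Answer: 24003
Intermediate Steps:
D = 2667
F = 9 (F = -9 + (-2 + 4*5) = -9 + (-2 + 20) = -9 + 18 = 9)
D*F = 2667*9 = 24003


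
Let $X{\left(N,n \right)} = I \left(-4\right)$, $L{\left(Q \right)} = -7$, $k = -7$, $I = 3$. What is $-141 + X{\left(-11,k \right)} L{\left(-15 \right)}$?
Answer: $-57$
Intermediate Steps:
$X{\left(N,n \right)} = -12$ ($X{\left(N,n \right)} = 3 \left(-4\right) = -12$)
$-141 + X{\left(-11,k \right)} L{\left(-15 \right)} = -141 - -84 = -141 + 84 = -57$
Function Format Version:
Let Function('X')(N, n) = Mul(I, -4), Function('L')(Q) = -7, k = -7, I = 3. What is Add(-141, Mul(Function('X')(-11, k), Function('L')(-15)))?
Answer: -57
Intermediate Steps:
Function('X')(N, n) = -12 (Function('X')(N, n) = Mul(3, -4) = -12)
Add(-141, Mul(Function('X')(-11, k), Function('L')(-15))) = Add(-141, Mul(-12, -7)) = Add(-141, 84) = -57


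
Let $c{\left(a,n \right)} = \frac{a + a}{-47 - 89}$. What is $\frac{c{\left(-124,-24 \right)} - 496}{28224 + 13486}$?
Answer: $- \frac{8401}{709070} \approx -0.011848$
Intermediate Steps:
$c{\left(a,n \right)} = - \frac{a}{68}$ ($c{\left(a,n \right)} = \frac{2 a}{-136} = 2 a \left(- \frac{1}{136}\right) = - \frac{a}{68}$)
$\frac{c{\left(-124,-24 \right)} - 496}{28224 + 13486} = \frac{\left(- \frac{1}{68}\right) \left(-124\right) - 496}{28224 + 13486} = \frac{\frac{31}{17} - 496}{41710} = \left(- \frac{8401}{17}\right) \frac{1}{41710} = - \frac{8401}{709070}$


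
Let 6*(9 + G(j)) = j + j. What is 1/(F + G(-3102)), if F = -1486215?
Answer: -1/1487258 ≈ -6.7238e-7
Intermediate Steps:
G(j) = -9 + j/3 (G(j) = -9 + (j + j)/6 = -9 + (2*j)/6 = -9 + j/3)
1/(F + G(-3102)) = 1/(-1486215 + (-9 + (⅓)*(-3102))) = 1/(-1486215 + (-9 - 1034)) = 1/(-1486215 - 1043) = 1/(-1487258) = -1/1487258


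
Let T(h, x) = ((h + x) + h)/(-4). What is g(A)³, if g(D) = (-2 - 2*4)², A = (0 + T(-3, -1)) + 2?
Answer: 1000000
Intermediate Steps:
T(h, x) = -h/2 - x/4 (T(h, x) = (x + 2*h)*(-¼) = -h/2 - x/4)
A = 15/4 (A = (0 + (-½*(-3) - ¼*(-1))) + 2 = (0 + (3/2 + ¼)) + 2 = (0 + 7/4) + 2 = 7/4 + 2 = 15/4 ≈ 3.7500)
g(D) = 100 (g(D) = (-2 - 8)² = (-10)² = 100)
g(A)³ = 100³ = 1000000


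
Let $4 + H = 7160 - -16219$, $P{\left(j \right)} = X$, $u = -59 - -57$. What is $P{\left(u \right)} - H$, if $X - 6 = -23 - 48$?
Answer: $-23440$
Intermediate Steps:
$u = -2$ ($u = -59 + 57 = -2$)
$X = -65$ ($X = 6 - 71 = -65$)
$P{\left(j \right)} = -65$
$H = 23375$ ($H = -4 + \left(7160 - -16219\right) = -4 + \left(7160 + 16219\right) = -4 + 23379 = 23375$)
$P{\left(u \right)} - H = -65 - 23375 = -23440$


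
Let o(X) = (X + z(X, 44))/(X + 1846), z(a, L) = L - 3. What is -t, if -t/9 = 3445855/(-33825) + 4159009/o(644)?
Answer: 42034446402909/308935 ≈ 1.3606e+8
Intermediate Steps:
z(a, L) = -3 + L
o(X) = (41 + X)/(1846 + X) (o(X) = (X + (-3 + 44))/(X + 1846) = (X + 41)/(1846 + X) = (41 + X)/(1846 + X))
t = -42034446402909/308935 (t = -9*(3445855/(-33825) + 4159009/(((41 + 644)/(1846 + 644)))) = -9*(3445855*(-1/33825) + 4159009/((685/2490))) = -9*(-689171/6765 + 4159009/(((1/2490)*685))) = -9*(-689171/6765 + 4159009/(137/498)) = -9*(-689171/6765 + 4159009*(498/137)) = -9*(-689171/6765 + 2071186482/137) = -9*14011482134303/926805 = -42034446402909/308935 ≈ -1.3606e+8)
-t = -1*(-42034446402909/308935) = 42034446402909/308935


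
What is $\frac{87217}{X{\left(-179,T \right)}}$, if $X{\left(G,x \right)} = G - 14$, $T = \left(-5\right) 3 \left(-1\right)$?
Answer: $- \frac{87217}{193} \approx -451.9$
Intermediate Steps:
$T = 15$ ($T = \left(-15\right) \left(-1\right) = 15$)
$X{\left(G,x \right)} = -14 + G$
$\frac{87217}{X{\left(-179,T \right)}} = \frac{87217}{-14 - 179} = \frac{87217}{-193} = 87217 \left(- \frac{1}{193}\right) = - \frac{87217}{193}$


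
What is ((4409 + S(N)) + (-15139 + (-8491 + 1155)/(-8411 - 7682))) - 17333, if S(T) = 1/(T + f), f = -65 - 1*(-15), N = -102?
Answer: -516126433/18392 ≈ -28063.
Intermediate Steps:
f = -50 (f = -65 + 15 = -50)
S(T) = 1/(-50 + T) (S(T) = 1/(T - 50) = 1/(-50 + T))
((4409 + S(N)) + (-15139 + (-8491 + 1155)/(-8411 - 7682))) - 17333 = ((4409 + 1/(-50 - 102)) + (-15139 + (-8491 + 1155)/(-8411 - 7682))) - 17333 = ((4409 + 1/(-152)) + (-15139 - 7336/(-16093))) - 17333 = ((4409 - 1/152) + (-15139 - 7336*(-1/16093))) - 17333 = (670167/152 + (-15139 + 1048/2299)) - 17333 = (670167/152 - 34803513/2299) - 17333 = -197337897/18392 - 17333 = -516126433/18392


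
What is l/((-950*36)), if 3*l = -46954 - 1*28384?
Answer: 37669/51300 ≈ 0.73429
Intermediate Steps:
l = -75338/3 (l = (-46954 - 1*28384)/3 = (-46954 - 28384)/3 = (⅓)*(-75338) = -75338/3 ≈ -25113.)
l/((-950*36)) = -75338/(3*((-950*36))) = -75338/3/(-34200) = -75338/3*(-1/34200) = 37669/51300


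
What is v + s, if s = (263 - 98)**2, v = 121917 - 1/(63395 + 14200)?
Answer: 11572673489/77595 ≈ 1.4914e+5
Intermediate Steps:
v = 9460149614/77595 (v = 121917 - 1/77595 = 9460149614/77595 ≈ 1.2192e+5)
s = 27225 (s = 165**2 = 27225)
v + s = 9460149614/77595 + 27225 = 11572673489/77595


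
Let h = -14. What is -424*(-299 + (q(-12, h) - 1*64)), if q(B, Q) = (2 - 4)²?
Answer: 152216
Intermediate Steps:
q(B, Q) = 4 (q(B, Q) = (-2)² = 4)
-424*(-299 + (q(-12, h) - 1*64)) = -424*(-299 + (4 - 1*64)) = -424*(-299 + (4 - 64)) = -424*(-299 - 60) = -424*(-359) = 152216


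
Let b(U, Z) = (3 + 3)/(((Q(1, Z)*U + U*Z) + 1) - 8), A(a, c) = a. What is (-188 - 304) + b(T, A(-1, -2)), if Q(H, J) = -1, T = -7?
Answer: -3438/7 ≈ -491.14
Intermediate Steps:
b(U, Z) = 6/(-7 - U + U*Z) (b(U, Z) = (3 + 3)/(((-U + U*Z) + 1) - 8) = 6/((1 - U + U*Z) - 8) = 6/(-7 - U + U*Z))
(-188 - 304) + b(T, A(-1, -2)) = (-188 - 304) + 6/(-7 - 1*(-7) - 7*(-1)) = -492 + 6/(-7 + 7 + 7) = -492 + 6/7 = -3438/7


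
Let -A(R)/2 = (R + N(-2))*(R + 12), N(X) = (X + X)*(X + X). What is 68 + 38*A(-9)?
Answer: -1528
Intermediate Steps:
N(X) = 4*X**2 (N(X) = (2*X)*(2*X) = 4*X**2)
A(R) = -2*(12 + R)*(16 + R) (A(R) = -2*(R + 4*(-2)**2)*(R + 12) = -2*(R + 4*4)*(12 + R) = -2*(R + 16)*(12 + R) = -2*(16 + R)*(12 + R) = -2*(12 + R)*(16 + R))
68 + 38*A(-9) = 68 + 38*(-384 - 56*(-9) - 2*(-9)**2) = 68 + 38*(-384 + 504 - 2*81) = 68 + 38*(-384 + 504 - 162) = 68 + 38*(-42) = 68 - 1596 = -1528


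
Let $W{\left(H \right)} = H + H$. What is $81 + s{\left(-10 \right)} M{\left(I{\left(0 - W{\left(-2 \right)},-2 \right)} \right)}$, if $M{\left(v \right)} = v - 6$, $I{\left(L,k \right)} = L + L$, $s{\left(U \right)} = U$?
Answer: $61$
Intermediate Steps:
$W{\left(H \right)} = 2 H$
$I{\left(L,k \right)} = 2 L$
$M{\left(v \right)} = -6 + v$
$81 + s{\left(-10 \right)} M{\left(I{\left(0 - W{\left(-2 \right)},-2 \right)} \right)} = 81 - 10 \left(-6 + 2 \left(0 - 2 \left(-2\right)\right)\right) = 81 - 10 \left(-6 + 2 \left(0 - -4\right)\right) = 81 - 10 \left(-6 + 2 \left(0 + 4\right)\right) = 81 - 10 \left(-6 + 2 \cdot 4\right) = 81 - 10 \left(-6 + 8\right) = 81 - 20 = 61$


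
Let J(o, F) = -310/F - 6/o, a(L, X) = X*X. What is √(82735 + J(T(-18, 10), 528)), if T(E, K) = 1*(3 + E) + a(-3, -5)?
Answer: √36038848890/660 ≈ 287.63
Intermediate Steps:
a(L, X) = X²
T(E, K) = 28 + E (T(E, K) = 1*(3 + E) + (-5)² = (3 + E) + 25 = 28 + E)
√(82735 + J(T(-18, 10), 528)) = √(82735 + (-310/528 - 6/(28 - 18))) = √(82735 + (-310*1/528 - 6/10)) = √(82735 + (-155/264 - 6*⅒)) = √(82735 + (-155/264 - ⅗)) = √(82735 - 1567/1320) = √(109208633/1320) = √36038848890/660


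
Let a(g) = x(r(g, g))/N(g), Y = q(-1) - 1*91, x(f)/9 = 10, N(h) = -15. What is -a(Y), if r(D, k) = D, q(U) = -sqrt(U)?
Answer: 6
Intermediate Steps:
x(f) = 90 (x(f) = 9*10 = 90)
Y = -91 - I (Y = -sqrt(-1) - 1*91 = -I - 91 = -91 - I ≈ -91.0 - 1.0*I)
a(g) = -6 (a(g) = 90/(-15) = 90*(-1/15) = -6)
-a(Y) = -1*(-6) = 6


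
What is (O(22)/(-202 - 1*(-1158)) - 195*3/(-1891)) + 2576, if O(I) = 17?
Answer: 4657473903/1807796 ≈ 2576.3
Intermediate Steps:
(O(22)/(-202 - 1*(-1158)) - 195*3/(-1891)) + 2576 = (17/(-202 - 1*(-1158)) - 195*3/(-1891)) + 2576 = (17/(-202 + 1158) - 585*(-1/1891)) + 2576 = (17/956 + 585/1891) + 2576 = 591407/1807796 + 2576 = 4657473903/1807796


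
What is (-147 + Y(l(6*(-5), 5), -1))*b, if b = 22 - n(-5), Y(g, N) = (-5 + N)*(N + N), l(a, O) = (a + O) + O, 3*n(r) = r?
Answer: -3195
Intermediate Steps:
n(r) = r/3
l(a, O) = a + 2*O (l(a, O) = (O + a) + O = a + 2*O)
Y(g, N) = 2*N*(-5 + N) (Y(g, N) = (-5 + N)*(2*N) = 2*N*(-5 + N))
b = 71/3 (b = 22 - (-5)/3 = 22 - 1*(-5/3) = 22 + 5/3 = 71/3 ≈ 23.667)
(-147 + Y(l(6*(-5), 5), -1))*b = (-147 + 2*(-1)*(-5 - 1))*(71/3) = (-147 + 2*(-1)*(-6))*(71/3) = (-147 + 12)*(71/3) = -135*71/3 = -3195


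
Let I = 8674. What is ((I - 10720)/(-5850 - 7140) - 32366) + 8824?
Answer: -50968089/2165 ≈ -23542.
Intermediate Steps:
((I - 10720)/(-5850 - 7140) - 32366) + 8824 = ((8674 - 10720)/(-5850 - 7140) - 32366) + 8824 = (-2046/(-12990) - 32366) + 8824 = (-2046*(-1/12990) - 32366) + 8824 = (341/2165 - 32366) + 8824 = -70072049/2165 + 8824 = -50968089/2165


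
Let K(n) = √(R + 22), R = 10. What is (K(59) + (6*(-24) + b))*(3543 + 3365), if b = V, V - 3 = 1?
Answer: -967120 + 27632*√2 ≈ -9.2804e+5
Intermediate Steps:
V = 4 (V = 3 + 1 = 4)
b = 4
K(n) = 4*√2 (K(n) = √(10 + 22) = √32 = 4*√2)
(K(59) + (6*(-24) + b))*(3543 + 3365) = (4*√2 + (6*(-24) + 4))*(3543 + 3365) = (4*√2 + (-144 + 4))*6908 = (4*√2 - 140)*6908 = (-140 + 4*√2)*6908 = -967120 + 27632*√2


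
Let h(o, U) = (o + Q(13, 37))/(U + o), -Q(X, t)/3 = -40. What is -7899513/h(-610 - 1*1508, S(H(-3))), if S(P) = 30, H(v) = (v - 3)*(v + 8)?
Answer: -305447836/37 ≈ -8.2553e+6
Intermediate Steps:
Q(X, t) = 120 (Q(X, t) = -3*(-40) = 120)
H(v) = (-3 + v)*(8 + v)
h(o, U) = (120 + o)/(U + o) (h(o, U) = (o + 120)/(U + o) = (120 + o)/(U + o))
-7899513/h(-610 - 1*1508, S(H(-3))) = -7899513*(30 + (-610 - 1*1508))/(120 + (-610 - 1*1508)) = -7899513*(30 + (-610 - 1508))/(120 + (-610 - 1508)) = -7899513*(30 - 2118)/(120 - 2118) = -7899513/(-1998/(-2088)) = -7899513/((-1/2088*(-1998))) = -7899513/111/116 = -7899513*116/111 = -305447836/37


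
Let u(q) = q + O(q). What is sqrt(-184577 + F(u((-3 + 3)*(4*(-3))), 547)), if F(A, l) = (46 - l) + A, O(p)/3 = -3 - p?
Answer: I*sqrt(185087) ≈ 430.22*I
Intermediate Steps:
O(p) = -9 - 3*p (O(p) = 3*(-3 - p) = -9 - 3*p)
u(q) = -9 - 2*q (u(q) = q + (-9 - 3*q) = -9 - 2*q)
F(A, l) = 46 + A - l
sqrt(-184577 + F(u((-3 + 3)*(4*(-3))), 547)) = sqrt(-184577 + (46 + (-9 - 2*(-3 + 3)*4*(-3)) - 1*547)) = sqrt(-184577 + (46 + (-9 - 0*(-12)) - 547)) = sqrt(-184577 + (46 + (-9 - 2*0) - 547)) = sqrt(-184577 + (46 + (-9 + 0) - 547)) = sqrt(-184577 + (46 - 9 - 547)) = sqrt(-184577 - 510) = sqrt(-185087) = I*sqrt(185087)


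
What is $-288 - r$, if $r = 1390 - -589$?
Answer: $-2267$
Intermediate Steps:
$r = 1979$ ($r = 1390 + 589 = 1979$)
$-288 - r = -288 - 1979 = -2267$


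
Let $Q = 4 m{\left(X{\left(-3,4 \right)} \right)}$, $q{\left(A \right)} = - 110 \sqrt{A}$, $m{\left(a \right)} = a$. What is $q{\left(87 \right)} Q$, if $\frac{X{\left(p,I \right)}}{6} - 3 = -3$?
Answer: $0$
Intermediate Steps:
$X{\left(p,I \right)} = 0$ ($X{\left(p,I \right)} = 18 + 6 \left(-3\right) = 18 - 18 = 0$)
$Q = 0$ ($Q = 4 \cdot 0 = 0$)
$q{\left(87 \right)} Q = - 110 \sqrt{87} \cdot 0 = 0$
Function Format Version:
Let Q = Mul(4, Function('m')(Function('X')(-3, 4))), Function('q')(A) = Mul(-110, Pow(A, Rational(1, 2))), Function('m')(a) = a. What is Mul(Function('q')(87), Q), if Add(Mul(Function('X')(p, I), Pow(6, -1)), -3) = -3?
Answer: 0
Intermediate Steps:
Function('X')(p, I) = 0 (Function('X')(p, I) = Add(18, Mul(6, -3)) = Add(18, -18) = 0)
Q = 0 (Q = Mul(4, 0) = 0)
Mul(Function('q')(87), Q) = Mul(Mul(-110, Pow(87, Rational(1, 2))), 0) = 0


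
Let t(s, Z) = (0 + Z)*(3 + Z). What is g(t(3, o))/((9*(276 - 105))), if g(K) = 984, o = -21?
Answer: 328/513 ≈ 0.63938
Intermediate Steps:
t(s, Z) = Z*(3 + Z)
g(t(3, o))/((9*(276 - 105))) = 984/((9*(276 - 105))) = 984/((9*171)) = 984/1539 = 984*(1/1539) = 328/513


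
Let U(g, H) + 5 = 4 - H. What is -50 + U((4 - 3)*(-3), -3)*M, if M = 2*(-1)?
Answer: -54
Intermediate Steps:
M = -2
U(g, H) = -1 - H (U(g, H) = -5 + (4 - H) = -1 - H)
-50 + U((4 - 3)*(-3), -3)*M = -50 + (-1 - 1*(-3))*(-2) = -50 + (-1 + 3)*(-2) = -50 + 2*(-2) = -50 - 4 = -54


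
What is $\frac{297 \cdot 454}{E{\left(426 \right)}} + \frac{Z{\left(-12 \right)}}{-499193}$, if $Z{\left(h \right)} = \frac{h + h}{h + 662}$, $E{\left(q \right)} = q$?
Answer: $\frac{3645968394777}{11518878475} \approx 316.52$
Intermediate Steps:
$Z{\left(h \right)} = \frac{2 h}{662 + h}$
$\frac{297 \cdot 454}{E{\left(426 \right)}} + \frac{Z{\left(-12 \right)}}{-499193} = \frac{297 \cdot 454}{426} + \frac{2 \left(-12\right) \frac{1}{662 - 12}}{-499193} = 134838 \cdot \frac{1}{426} + 2 \left(-12\right) \frac{1}{650} \left(- \frac{1}{499193}\right) = \frac{22473}{71} + 2 \left(-12\right) \frac{1}{650} \left(- \frac{1}{499193}\right) = \frac{22473}{71} - - \frac{12}{162237725} = \frac{22473}{71} + \frac{12}{162237725} = \frac{3645968394777}{11518878475}$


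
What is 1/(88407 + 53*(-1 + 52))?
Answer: 1/91110 ≈ 1.0976e-5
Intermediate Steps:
1/(88407 + 53*(-1 + 52)) = 1/(88407 + 53*51) = 1/(88407 + 2703) = 1/91110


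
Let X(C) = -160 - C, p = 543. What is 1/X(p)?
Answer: -1/703 ≈ -0.0014225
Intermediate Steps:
1/X(p) = 1/(-160 - 1*543) = 1/(-160 - 543) = 1/(-703) = -1/703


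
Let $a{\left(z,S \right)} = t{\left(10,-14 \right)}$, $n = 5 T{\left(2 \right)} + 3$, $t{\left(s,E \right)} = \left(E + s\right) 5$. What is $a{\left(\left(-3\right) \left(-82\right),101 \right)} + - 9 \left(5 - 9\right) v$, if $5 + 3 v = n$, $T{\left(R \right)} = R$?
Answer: $76$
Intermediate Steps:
$t{\left(s,E \right)} = 5 E + 5 s$
$n = 13$ ($n = 5 \cdot 2 + 3 = 10 + 3 = 13$)
$a{\left(z,S \right)} = -20$ ($a{\left(z,S \right)} = 5 \left(-14\right) + 5 \cdot 10 = -70 + 50 = -20$)
$v = \frac{8}{3}$ ($v = - \frac{5}{3} + \frac{1}{3} \cdot 13 = - \frac{5}{3} + \frac{13}{3} = \frac{8}{3} \approx 2.6667$)
$a{\left(\left(-3\right) \left(-82\right),101 \right)} + - 9 \left(5 - 9\right) v = -20 + - 9 \left(5 - 9\right) \frac{8}{3} = -20 + \left(-9\right) \left(-4\right) \frac{8}{3} = -20 + 36 \cdot \frac{8}{3} = -20 + 96 = 76$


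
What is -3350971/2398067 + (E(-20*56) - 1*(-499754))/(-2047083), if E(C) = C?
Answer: -8055473508071/4909042188561 ≈ -1.6409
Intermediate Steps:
-3350971/2398067 + (E(-20*56) - 1*(-499754))/(-2047083) = -3350971/2398067 + (-20*56 - 1*(-499754))/(-2047083) = -3350971*1/2398067 + (-1120 + 499754)*(-1/2047083) = -3350971/2398067 + 498634*(-1/2047083) = -3350971/2398067 - 498634/2047083 = -8055473508071/4909042188561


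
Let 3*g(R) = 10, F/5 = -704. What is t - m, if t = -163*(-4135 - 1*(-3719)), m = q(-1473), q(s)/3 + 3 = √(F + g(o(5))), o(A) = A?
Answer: 67817 - 5*I*√1266 ≈ 67817.0 - 177.9*I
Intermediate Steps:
F = -3520 (F = 5*(-704) = -3520)
g(R) = 10/3 (g(R) = (⅓)*10 = 10/3)
q(s) = -9 + 5*I*√1266 (q(s) = -9 + 3*√(-3520 + 10/3) = -9 + 3*√(-10550/3) = -9 + 3*(5*I*√1266/3) = -9 + 5*I*√1266)
m = -9 + 5*I*√1266 ≈ -9.0 + 177.9*I
t = 67808 (t = -163*(-4135 + 3719) = -163*(-416) = 67808)
t - m = 67808 - (-9 + 5*I*√1266) = 67808 + (9 - 5*I*√1266) = 67817 - 5*I*√1266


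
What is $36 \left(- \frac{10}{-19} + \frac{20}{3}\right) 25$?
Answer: $\frac{123000}{19} \approx 6473.7$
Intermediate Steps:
$36 \left(- \frac{10}{-19} + \frac{20}{3}\right) 25 = 36 \left(\left(-10\right) \left(- \frac{1}{19}\right) + 20 \cdot \frac{1}{3}\right) 25 = 36 \left(\frac{10}{19} + \frac{20}{3}\right) 25 = 36 \cdot \frac{410}{57} \cdot 25 = \frac{4920}{19} \cdot 25 = \frac{123000}{19}$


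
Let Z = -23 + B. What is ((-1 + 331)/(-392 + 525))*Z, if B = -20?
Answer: -14190/133 ≈ -106.69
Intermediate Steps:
Z = -43 (Z = -23 - 20 = -43)
((-1 + 331)/(-392 + 525))*Z = ((-1 + 331)/(-392 + 525))*(-43) = (330/133)*(-43) = -14190/133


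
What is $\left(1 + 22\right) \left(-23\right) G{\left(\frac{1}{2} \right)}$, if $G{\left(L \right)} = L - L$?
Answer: $0$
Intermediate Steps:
$G{\left(L \right)} = 0$
$\left(1 + 22\right) \left(-23\right) G{\left(\frac{1}{2} \right)} = \left(1 + 22\right) \left(-23\right) 0 = 23 \left(-23\right) 0 = \left(-529\right) 0 = 0$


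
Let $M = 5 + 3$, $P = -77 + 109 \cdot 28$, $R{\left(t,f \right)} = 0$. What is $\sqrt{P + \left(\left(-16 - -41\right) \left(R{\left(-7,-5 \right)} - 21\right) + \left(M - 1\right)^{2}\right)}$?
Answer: $7 \sqrt{51} \approx 49.99$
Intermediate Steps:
$P = 2975$ ($P = -77 + 3052 = 2975$)
$M = 8$
$\sqrt{P + \left(\left(-16 - -41\right) \left(R{\left(-7,-5 \right)} - 21\right) + \left(M - 1\right)^{2}\right)} = \sqrt{2975 + \left(\left(-16 - -41\right) \left(0 - 21\right) + \left(8 - 1\right)^{2}\right)} = \sqrt{2975 + \left(\left(-16 + 41\right) \left(-21\right) + 7^{2}\right)} = \sqrt{2975 + \left(25 \left(-21\right) + 49\right)} = \sqrt{2975 + \left(-525 + 49\right)} = \sqrt{2975 - 476} = \sqrt{2499} = 7 \sqrt{51}$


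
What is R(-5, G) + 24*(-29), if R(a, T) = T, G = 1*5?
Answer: -691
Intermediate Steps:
G = 5
R(-5, G) + 24*(-29) = 5 + 24*(-29) = 5 - 696 = -691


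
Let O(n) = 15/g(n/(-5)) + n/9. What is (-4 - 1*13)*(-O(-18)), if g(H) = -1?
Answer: -289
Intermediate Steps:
O(n) = -15 + n/9 (O(n) = 15/(-1) + n/9 = 15*(-1) + n*(1/9) = -15 + n/9)
(-4 - 1*13)*(-O(-18)) = (-4 - 1*13)*(-(-15 + (1/9)*(-18))) = (-4 - 13)*(-(-15 - 2)) = -(-17)*(-17) = -17*17 = -289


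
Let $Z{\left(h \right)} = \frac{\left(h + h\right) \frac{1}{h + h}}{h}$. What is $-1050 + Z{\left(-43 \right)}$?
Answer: $- \frac{45151}{43} \approx -1050.0$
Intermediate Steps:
$Z{\left(h \right)} = \frac{1}{h}$ ($Z{\left(h \right)} = \frac{2 h \frac{1}{2 h}}{h} = 1 \frac{1}{h} = \frac{1}{h}$)
$-1050 + Z{\left(-43 \right)} = -1050 + \frac{1}{-43} = -1050 - \frac{1}{43} = - \frac{45151}{43}$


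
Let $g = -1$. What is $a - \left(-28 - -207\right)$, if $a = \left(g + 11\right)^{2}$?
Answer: $-79$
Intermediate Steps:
$a = 100$ ($a = \left(-1 + 11\right)^{2} = 10^{2} = 100$)
$a - \left(-28 - -207\right) = 100 - \left(-28 - -207\right) = 100 - \left(-28 + 207\right) = 100 - 179 = -79$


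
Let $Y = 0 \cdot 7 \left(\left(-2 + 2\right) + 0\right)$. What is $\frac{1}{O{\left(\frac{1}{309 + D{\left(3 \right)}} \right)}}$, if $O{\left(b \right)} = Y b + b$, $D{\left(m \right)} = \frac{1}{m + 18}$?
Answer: $\frac{6490}{21} \approx 309.05$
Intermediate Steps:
$D{\left(m \right)} = \frac{1}{18 + m}$
$Y = 0$ ($Y = 0 \left(0 + 0\right) = 0 \cdot 0 = 0$)
$O{\left(b \right)} = b$ ($O{\left(b \right)} = 0 b + b = 0 + b = b$)
$\frac{1}{O{\left(\frac{1}{309 + D{\left(3 \right)}} \right)}} = \frac{1}{\frac{1}{309 + \frac{1}{18 + 3}}} = \frac{1}{\frac{1}{309 + \frac{1}{21}}} = \frac{1}{\frac{1}{\frac{6490}{21}}} = \frac{1}{\frac{21}{6490}} = \frac{6490}{21}$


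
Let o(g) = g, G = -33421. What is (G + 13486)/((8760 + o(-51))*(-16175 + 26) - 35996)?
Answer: 19935/140677637 ≈ 0.00014171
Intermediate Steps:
(G + 13486)/((8760 + o(-51))*(-16175 + 26) - 35996) = (-33421 + 13486)/((8760 - 51)*(-16175 + 26) - 35996) = -19935/(8709*(-16149) - 35996) = -19935/(-140641641 - 35996) = -19935/(-140677637) = -19935*(-1/140677637) = 19935/140677637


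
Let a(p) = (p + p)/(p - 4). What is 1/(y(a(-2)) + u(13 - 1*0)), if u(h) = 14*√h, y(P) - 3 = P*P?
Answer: -279/205427 + 1134*√13/205427 ≈ 0.018545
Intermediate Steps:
a(p) = 2*p/(-4 + p) (a(p) = (2*p)/(-4 + p) = 2*p/(-4 + p))
y(P) = 3 + P² (y(P) = 3 + P*P = 3 + P²)
1/(y(a(-2)) + u(13 - 1*0)) = 1/((3 + (2*(-2)/(-4 - 2))²) + 14*√(13 - 1*0)) = 1/((3 + (2*(-2)/(-6))²) + 14*√(13 + 0)) = 1/((3 + (2*(-2)*(-⅙))²) + 14*√13) = 1/((3 + (⅔)²) + 14*√13) = 1/((3 + 4/9) + 14*√13) = 1/(31/9 + 14*√13)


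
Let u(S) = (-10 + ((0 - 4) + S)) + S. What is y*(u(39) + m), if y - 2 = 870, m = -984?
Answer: -802240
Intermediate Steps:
y = 872 (y = 2 + 870 = 872)
u(S) = -14 + 2*S (u(S) = (-10 + (-4 + S)) + S = (-14 + S) + S = -14 + 2*S)
y*(u(39) + m) = 872*((-14 + 2*39) - 984) = 872*((-14 + 78) - 984) = 872*(64 - 984) = 872*(-920) = -802240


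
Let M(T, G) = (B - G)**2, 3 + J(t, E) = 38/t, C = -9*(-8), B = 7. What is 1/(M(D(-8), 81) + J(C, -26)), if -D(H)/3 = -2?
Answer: 36/197047 ≈ 0.00018270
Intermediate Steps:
C = 72
D(H) = 6 (D(H) = -3*(-2) = 6)
J(t, E) = -3 + 38/t
M(T, G) = (7 - G)**2
1/(M(D(-8), 81) + J(C, -26)) = 1/((-7 + 81)**2 + (-3 + 38/72)) = 1/(74**2 + (-3 + 38*(1/72))) = 1/(5476 + (-3 + 19/36)) = 1/(5476 - 89/36) = 1/(197047/36) = 36/197047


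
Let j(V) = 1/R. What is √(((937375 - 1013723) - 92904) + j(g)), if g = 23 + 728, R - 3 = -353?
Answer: I*√829334814/70 ≈ 411.4*I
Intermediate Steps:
R = -350 (R = 3 - 353 = -350)
g = 751
j(V) = -1/350 (j(V) = 1/(-350) = -1/350)
√(((937375 - 1013723) - 92904) + j(g)) = √(((937375 - 1013723) - 92904) - 1/350) = √((-76348 - 92904) - 1/350) = √(-169252 - 1/350) = √(-59238201/350) = I*√829334814/70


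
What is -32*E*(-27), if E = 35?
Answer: 30240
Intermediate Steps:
-32*E*(-27) = -32*35*(-27) = -1120*(-27) = 30240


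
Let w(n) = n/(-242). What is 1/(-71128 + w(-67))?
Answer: -242/17212909 ≈ -1.4059e-5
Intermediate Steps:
w(n) = -n/242 (w(n) = n*(-1/242) = -n/242)
1/(-71128 + w(-67)) = 1/(-71128 - 1/242*(-67)) = 1/(-71128 + 67/242) = 1/(-17212909/242) = -242/17212909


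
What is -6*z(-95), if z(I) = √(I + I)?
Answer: -6*I*√190 ≈ -82.704*I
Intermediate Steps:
z(I) = √2*√I (z(I) = √(2*I) = √2*√I)
-6*z(-95) = -6*√2*√(-95) = -6*√2*I*√95 = -6*I*√190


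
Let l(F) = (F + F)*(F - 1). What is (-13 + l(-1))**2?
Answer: 81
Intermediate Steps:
l(F) = 2*F*(-1 + F) (l(F) = (2*F)*(-1 + F) = 2*F*(-1 + F))
(-13 + l(-1))**2 = (-13 + 2*(-1)*(-1 - 1))**2 = (-13 + 2*(-1)*(-2))**2 = (-13 + 4)**2 = (-9)**2 = 81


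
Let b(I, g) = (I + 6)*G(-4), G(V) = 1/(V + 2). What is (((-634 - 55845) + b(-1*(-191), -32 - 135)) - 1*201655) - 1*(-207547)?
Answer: -101371/2 ≈ -50686.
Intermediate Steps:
G(V) = 1/(2 + V)
b(I, g) = -3 - I/2 (b(I, g) = (I + 6)/(2 - 4) = (6 + I)/(-2) = (6 + I)*(-½) = -3 - I/2)
(((-634 - 55845) + b(-1*(-191), -32 - 135)) - 1*201655) - 1*(-207547) = (((-634 - 55845) + (-3 - (-1)*(-191)/2)) - 1*201655) - 1*(-207547) = ((-56479 + (-3 - ½*191)) - 201655) + 207547 = ((-56479 + (-3 - 191/2)) - 201655) + 207547 = ((-56479 - 197/2) - 201655) + 207547 = (-113155/2 - 201655) + 207547 = -516465/2 + 207547 = -101371/2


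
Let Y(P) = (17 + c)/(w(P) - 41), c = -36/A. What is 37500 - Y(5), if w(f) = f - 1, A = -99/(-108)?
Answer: 15262255/407 ≈ 37499.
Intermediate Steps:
A = 11/12 (A = -99*(-1/108) = 11/12 ≈ 0.91667)
w(f) = -1 + f
c = -432/11 (c = -36/11/12 = -36*12/11 = -432/11 ≈ -39.273)
Y(P) = -245/(11*(-42 + P)) (Y(P) = (17 - 432/11)/((-1 + P) - 41) = -245/(11*(-42 + P)))
37500 - Y(5) = 37500 - (-245)/(-462 + 11*5) = 37500 - (-245)/(-462 + 55) = 37500 - (-245)/(-407) = 37500 - (-245)*(-1)/407 = 37500 - 1*245/407 = 37500 - 245/407 = 15262255/407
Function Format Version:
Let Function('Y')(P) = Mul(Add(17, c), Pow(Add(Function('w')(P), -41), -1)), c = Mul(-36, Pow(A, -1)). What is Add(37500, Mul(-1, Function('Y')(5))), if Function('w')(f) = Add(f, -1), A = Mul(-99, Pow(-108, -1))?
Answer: Rational(15262255, 407) ≈ 37499.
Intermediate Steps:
A = Rational(11, 12) (A = Mul(-99, Rational(-1, 108)) = Rational(11, 12) ≈ 0.91667)
Function('w')(f) = Add(-1, f)
c = Rational(-432, 11) (c = Mul(-36, Pow(Rational(11, 12), -1)) = Mul(-36, Rational(12, 11)) = Rational(-432, 11) ≈ -39.273)
Function('Y')(P) = Mul(Rational(-245, 11), Pow(Add(-42, P), -1)) (Function('Y')(P) = Mul(Add(17, Rational(-432, 11)), Pow(Add(Add(-1, P), -41), -1)) = Mul(Rational(-245, 11), Pow(Add(-42, P), -1)))
Add(37500, Mul(-1, Function('Y')(5))) = Add(37500, Mul(-1, Mul(-245, Pow(Add(-462, Mul(11, 5)), -1)))) = Add(37500, Mul(-1, Mul(-245, Pow(Add(-462, 55), -1)))) = Add(37500, Mul(-1, Mul(-245, Pow(-407, -1)))) = Add(37500, Mul(-1, Mul(-245, Rational(-1, 407)))) = Add(37500, Mul(-1, Rational(245, 407))) = Add(37500, Rational(-245, 407)) = Rational(15262255, 407)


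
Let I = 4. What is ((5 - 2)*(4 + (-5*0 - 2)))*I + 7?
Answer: 31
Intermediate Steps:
((5 - 2)*(4 + (-5*0 - 2)))*I + 7 = ((5 - 2)*(4 + (-5*0 - 2)))*4 + 7 = (3*(4 + (0 - 2)))*4 + 7 = (3*(4 - 2))*4 + 7 = (3*2)*4 + 7 = 6*4 + 7 = 24 + 7 = 31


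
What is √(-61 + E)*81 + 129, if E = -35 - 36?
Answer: 129 + 162*I*√33 ≈ 129.0 + 930.62*I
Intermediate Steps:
E = -71
√(-61 + E)*81 + 129 = √(-61 - 71)*81 + 129 = √(-132)*81 + 129 = (2*I*√33)*81 + 129 = 162*I*√33 + 129 = 129 + 162*I*√33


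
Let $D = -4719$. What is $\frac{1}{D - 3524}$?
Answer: $- \frac{1}{8243} \approx -0.00012132$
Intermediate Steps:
$\frac{1}{D - 3524} = \frac{1}{-4719 - 3524} = \frac{1}{-8243} = - \frac{1}{8243}$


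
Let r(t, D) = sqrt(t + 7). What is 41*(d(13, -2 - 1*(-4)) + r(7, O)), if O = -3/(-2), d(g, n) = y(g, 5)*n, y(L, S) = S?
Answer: 410 + 41*sqrt(14) ≈ 563.41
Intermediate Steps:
d(g, n) = 5*n
O = 3/2 (O = -3*(-1/2) = 3/2 ≈ 1.5000)
r(t, D) = sqrt(7 + t)
41*(d(13, -2 - 1*(-4)) + r(7, O)) = 41*(5*(-2 - 1*(-4)) + sqrt(7 + 7)) = 41*(5*(-2 + 4) + sqrt(14)) = 41*(5*2 + sqrt(14)) = 41*(10 + sqrt(14)) = 410 + 41*sqrt(14)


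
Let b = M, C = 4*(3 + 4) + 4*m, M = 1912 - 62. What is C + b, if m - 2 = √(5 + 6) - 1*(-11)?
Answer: 1930 + 4*√11 ≈ 1943.3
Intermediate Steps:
m = 13 + √11 (m = 2 + (√(5 + 6) - 1*(-11)) = 2 + (√11 + 11) = 2 + (11 + √11) = 13 + √11 ≈ 16.317)
M = 1850
C = 80 + 4*√11 (C = 4*(3 + 4) + 4*(13 + √11) = 4*7 + (52 + 4*√11) = 28 + (52 + 4*√11) = 80 + 4*√11 ≈ 93.266)
b = 1850
C + b = (80 + 4*√11) + 1850 = 1930 + 4*√11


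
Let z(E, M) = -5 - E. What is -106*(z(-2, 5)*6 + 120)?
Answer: -10812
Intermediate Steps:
-106*(z(-2, 5)*6 + 120) = -106*((-5 - 1*(-2))*6 + 120) = -106*((-5 + 2)*6 + 120) = -106*(-3*6 + 120) = -106*(-18 + 120) = -106*102 = -10812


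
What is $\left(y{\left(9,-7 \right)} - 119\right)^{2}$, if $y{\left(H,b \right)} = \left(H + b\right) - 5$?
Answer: $14884$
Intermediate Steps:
$y{\left(H,b \right)} = -5 + H + b$
$\left(y{\left(9,-7 \right)} - 119\right)^{2} = \left(\left(-5 + 9 - 7\right) - 119\right)^{2} = \left(-3 - 119\right)^{2} = \left(-122\right)^{2} = 14884$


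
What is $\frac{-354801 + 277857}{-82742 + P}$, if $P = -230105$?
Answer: $\frac{76944}{312847} \approx 0.24595$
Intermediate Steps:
$\frac{-354801 + 277857}{-82742 + P} = \frac{-354801 + 277857}{-82742 - 230105} = - \frac{76944}{-312847} = \left(-76944\right) \left(- \frac{1}{312847}\right) = \frac{76944}{312847}$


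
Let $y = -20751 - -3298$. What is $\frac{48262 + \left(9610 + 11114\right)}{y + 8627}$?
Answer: $- \frac{34493}{4413} \approx -7.8162$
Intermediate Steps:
$y = -17453$ ($y = -20751 + 3298 = -17453$)
$\frac{48262 + \left(9610 + 11114\right)}{y + 8627} = \frac{48262 + \left(9610 + 11114\right)}{-17453 + 8627} = \frac{48262 + 20724}{-8826} = 68986 \left(- \frac{1}{8826}\right) = - \frac{34493}{4413}$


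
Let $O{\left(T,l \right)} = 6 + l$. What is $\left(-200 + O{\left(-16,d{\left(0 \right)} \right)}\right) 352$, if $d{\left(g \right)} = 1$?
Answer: $-67936$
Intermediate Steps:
$\left(-200 + O{\left(-16,d{\left(0 \right)} \right)}\right) 352 = \left(-200 + \left(6 + 1\right)\right) 352 = \left(-200 + 7\right) 352 = \left(-193\right) 352 = -67936$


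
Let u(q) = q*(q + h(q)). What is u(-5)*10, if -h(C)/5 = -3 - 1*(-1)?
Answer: -250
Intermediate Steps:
h(C) = 10 (h(C) = -5*(-3 - 1*(-1)) = -5*(-3 + 1) = -5*(-2) = 10)
u(q) = q*(10 + q) (u(q) = q*(q + 10) = q*(10 + q))
u(-5)*10 = -5*(10 - 5)*10 = -5*5*10 = -25*10 = -250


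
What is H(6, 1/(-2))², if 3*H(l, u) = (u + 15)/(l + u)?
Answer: 841/1089 ≈ 0.77227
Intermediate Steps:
H(l, u) = (15 + u)/(3*(l + u)) (H(l, u) = ((u + 15)/(l + u))/3 = ((15 + u)/(l + u))/3 = (15 + u)/(3*(l + u)))
H(6, 1/(-2))² = ((5 + (⅓)/(-2))/(6 + 1/(-2)))² = ((5 + (⅓)*(-½))/(6 - ½))² = ((5 - ⅙)/(11/2))² = ((2/11)*(29/6))² = (29/33)² = 841/1089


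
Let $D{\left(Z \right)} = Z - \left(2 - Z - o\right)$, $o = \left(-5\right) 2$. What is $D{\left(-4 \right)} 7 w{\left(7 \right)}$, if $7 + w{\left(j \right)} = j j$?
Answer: $-5880$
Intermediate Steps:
$o = -10$
$D{\left(Z \right)} = -12 + 2 Z$ ($D{\left(Z \right)} = Z + \left(\left(Z - 10\right) - 2\right) = Z + \left(\left(-10 + Z\right) - 2\right) = Z + \left(-12 + Z\right) = -12 + 2 Z$)
$w{\left(j \right)} = -7 + j^{2}$ ($w{\left(j \right)} = -7 + j j = -7 + j^{2}$)
$D{\left(-4 \right)} 7 w{\left(7 \right)} = \left(-12 + 2 \left(-4\right)\right) 7 \left(-7 + 7^{2}\right) = \left(-12 - 8\right) 7 \left(-7 + 49\right) = \left(-20\right) 7 \cdot 42 = \left(-140\right) 42 = -5880$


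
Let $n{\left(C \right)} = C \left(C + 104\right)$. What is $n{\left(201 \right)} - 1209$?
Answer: $60096$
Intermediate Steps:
$n{\left(C \right)} = C \left(104 + C\right)$
$n{\left(201 \right)} - 1209 = 201 \left(104 + 201\right) - 1209 = 201 \cdot 305 - 1209 = 61305 - 1209 = 60096$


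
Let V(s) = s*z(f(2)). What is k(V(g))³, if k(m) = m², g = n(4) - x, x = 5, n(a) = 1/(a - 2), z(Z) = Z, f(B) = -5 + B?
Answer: 387420489/64 ≈ 6.0534e+6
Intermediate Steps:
n(a) = 1/(-2 + a)
g = -9/2 (g = 1/(-2 + 4) - 1*5 = 1/2 - 5 = ½ - 5 = -9/2 ≈ -4.5000)
V(s) = -3*s (V(s) = s*(-5 + 2) = s*(-3) = -3*s)
k(V(g))³ = ((-3*(-9/2))²)³ = ((27/2)²)³ = (729/4)³ = 387420489/64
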